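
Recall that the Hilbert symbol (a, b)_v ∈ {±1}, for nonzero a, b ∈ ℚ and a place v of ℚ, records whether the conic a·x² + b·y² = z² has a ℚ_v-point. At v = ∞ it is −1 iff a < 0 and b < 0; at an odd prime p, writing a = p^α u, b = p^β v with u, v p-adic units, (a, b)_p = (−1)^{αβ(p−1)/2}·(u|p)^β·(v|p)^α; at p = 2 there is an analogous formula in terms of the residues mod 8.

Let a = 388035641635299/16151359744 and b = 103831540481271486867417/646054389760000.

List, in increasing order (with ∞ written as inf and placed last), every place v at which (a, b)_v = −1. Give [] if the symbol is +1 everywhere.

Mod squares: a ≡ 937099, b ≡ 817. Check v ∈ {∞, 2, 3, 5, 7, 13, 17, 19, 23, 31, 37, 43, 47}.
v=19: a=19^3·(≡9), b=19^3·(≡16) mod 19; (9|19)=+1, (16|19)=+1; (−1)^{3·3·9}·(+1)^3·(+1)^3 = -1.
v=37: a=37^1·(≡17), b=37^2·(≡12) mod 37; (17|37)=-1, (12|37)=+1; (−1)^{1·2·18}·(-1)^2·(+1)^1 = +1.
v=7: a=7^2·(≡4), b=7^4·(≡5) mod 7; (4|7)=+1, (5|7)=-1; (−1)^{2·4·3}·(+1)^4·(-1)^2 = +1.
v=23: a=23^0·(≡22), b=23^2·(≡4) mod 23; (22|23)=-1, (4|23)=+1; (−1)^{0·2·11}·(-1)^2·(+1)^0 = +1.
v=43: a=43^1·(≡41), b=43^1·(≡22) mod 43; (41|43)=+1, (22|43)=-1; (−1)^{1·1·21}·(+1)^1·(-1)^1 = +1.
v=∞: 937099 > 0 and 817 > 0  ⇒  (a,b)_∞ = +1.
v=17: a=17^2·(≡16), b=17^2·(≡1) mod 17; (16|17)=+1, (1|17)=+1; (−1)^{2·2·8}·(+1)^2·(+1)^2 = +1.
v=2: v_2(a)=-8, v_2(b)=-14; units ≡ 3, 1 (mod 8); ε·ε+αω+βω = 1·0+-8·0+-14·1 ≡ 0  ⇒  (a,b)_2 = +1.
v=5: a=5^0·(≡1), b=5^-4·(≡2) mod 5; (1|5)=+1, (2|5)=-1; (−1)^{0·-4·2}·(+1)^-4·(-1)^0 = +1.
v=47: a=47^-2·(≡44), b=47^-2·(≡32) mod 47; (44|47)=-1, (32|47)=+1; (−1)^{-2·-2·23}·(-1)^-2·(+1)^-2 = +1.
v=31: a=31^1·(≡9), b=31^2·(≡26) mod 31; (9|31)=+1, (26|31)=-1; (−1)^{1·2·15}·(+1)^2·(-1)^1 = -1.
v=13: a=13^-4·(≡2), b=13^-4·(≡2) mod 13; (2|13)=-1, (2|13)=-1; (−1)^{-4·-4·6}·(-1)^-4·(-1)^-4 = +1.
v=3: a=3^4·(≡1), b=3^6·(≡1) mod 3; (1|3)=+1, (1|3)=+1; (−1)^{4·6·1}·(+1)^6·(+1)^4 = +1.
|Ram(937099, 817)| = 2, even; anisotropic at {19, 31}.

[19, 31]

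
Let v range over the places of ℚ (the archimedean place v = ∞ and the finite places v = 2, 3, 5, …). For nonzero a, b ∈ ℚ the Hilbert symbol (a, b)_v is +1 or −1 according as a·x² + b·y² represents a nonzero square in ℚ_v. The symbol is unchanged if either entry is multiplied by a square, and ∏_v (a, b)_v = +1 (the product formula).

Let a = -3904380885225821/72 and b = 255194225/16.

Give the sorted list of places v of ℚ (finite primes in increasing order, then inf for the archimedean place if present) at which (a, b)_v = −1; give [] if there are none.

[17, 19]

(a, b) ≡ (-442, 209) mod (ℚ^×)²; places V = {2, 3, 5, 7, 11, 13, 17, 19, ∞}.
(a,b)_17: α=3, u≡1; β=2, v≡6 (mod 17); (1|17)=+1, (6|17)=-1; sign (−1)^0·+1^2·-1^3 = -1.
(a,b)_∞: sgn(-442)=−, sgn(209)=+, so +1.
(a,b)_3: α=-2, u≡2; β=0, v≡2 (mod 3); (2|3)=-1, (2|3)=-1; sign (−1)^0·-1^0·-1^-2 = +1.
(a,b)_19: α=2, u≡10; β=1, v≡5 (mod 19); (10|19)=-1, (5|19)=+1; sign (−1)^0·-1^1·+1^2 = -1.
(a,b)_11: α=2, u≡3; β=1, v≡7 (mod 11); (3|11)=+1, (7|11)=-1; sign (−1)^0·+1^1·-1^2 = +1.
(a,b)_13: α=5, u≡7; β=2, v≡12 (mod 13); (7|13)=-1, (12|13)=+1; sign (−1)^0·-1^2·+1^5 = +1.
(a,b)_2: α=-3, β=-4; u≡3, v≡1 (mod 8); ε(u)ε(v)=1·0, αω(v)=-3·0, βω(u)=-4·1; sum ≡ 0  ⇒  +1.
(a,b)_7: α=2, u≡3; β=0, v≡3 (mod 7); (3|7)=-1, (3|7)=-1; sign (−1)^0·-1^0·-1^2 = +1.
(a,b)_5: α=0, u≡2; β=2, v≡4 (mod 5); (2|5)=-1, (4|5)=+1; sign (−1)^0·-1^2·+1^0 = +1.
|Ram(-442, 209)| = 2, even; anisotropic at {17, 19}.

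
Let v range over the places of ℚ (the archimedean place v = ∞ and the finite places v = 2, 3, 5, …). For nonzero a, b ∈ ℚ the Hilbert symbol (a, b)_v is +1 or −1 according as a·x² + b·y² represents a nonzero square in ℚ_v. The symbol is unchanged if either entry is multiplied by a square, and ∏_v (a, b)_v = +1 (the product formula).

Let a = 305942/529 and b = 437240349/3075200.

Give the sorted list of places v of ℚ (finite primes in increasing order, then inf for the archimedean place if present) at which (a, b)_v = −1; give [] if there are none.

Mod squares: a ≡ 182, b ≡ 42. Check v ∈ {∞, 2, 3, 5, 7, 13, 23, 31, 41}.
v=3: a=3^0·(≡2), b=3^7·(≡2) mod 3; (2|3)=-1, (2|3)=-1; (−1)^{0·7·1}·(-1)^7·(-1)^0 = -1.
v=5: a=5^0·(≡3), b=5^-2·(≡3) mod 5; (3|5)=-1, (3|5)=-1; (−1)^{0·-2·2}·(-1)^-2·(-1)^0 = +1.
v=2: v_2(a)=1, v_2(b)=-7; units ≡ 3, 5 (mod 8); ε·ε+αω+βω = 1·0+1·1+-7·1 ≡ 0  ⇒  (a,b)_2 = +1.
v=∞: 182 > 0 and 42 > 0  ⇒  (a,b)_∞ = +1.
v=41: a=41^2·(≡16), b=41^0·(≡2) mod 41; (16|41)=+1, (2|41)=+1; (−1)^{2·0·20}·(+1)^0·(+1)^2 = +1.
v=7: a=7^1·(≡3), b=7^1·(≡5) mod 7; (3|7)=-1, (5|7)=-1; (−1)^{1·1·3}·(-1)^1·(-1)^1 = -1.
v=23: a=23^-2·(≡19), b=23^0·(≡20) mod 23; (19|23)=-1, (20|23)=-1; (−1)^{-2·0·11}·(-1)^0·(-1)^-2 = +1.
v=31: a=31^0·(≡17), b=31^-2·(≡15) mod 31; (17|31)=-1, (15|31)=-1; (−1)^{0·-2·15}·(-1)^-2·(-1)^0 = +1.
v=13: a=13^1·(≡12), b=13^4·(≡9) mod 13; (12|13)=+1, (9|13)=+1; (−1)^{1·4·6}·(+1)^4·(+1)^1 = +1.
|Ram(182, 42)| = 2, even; anisotropic at {3, 7}.

[3, 7]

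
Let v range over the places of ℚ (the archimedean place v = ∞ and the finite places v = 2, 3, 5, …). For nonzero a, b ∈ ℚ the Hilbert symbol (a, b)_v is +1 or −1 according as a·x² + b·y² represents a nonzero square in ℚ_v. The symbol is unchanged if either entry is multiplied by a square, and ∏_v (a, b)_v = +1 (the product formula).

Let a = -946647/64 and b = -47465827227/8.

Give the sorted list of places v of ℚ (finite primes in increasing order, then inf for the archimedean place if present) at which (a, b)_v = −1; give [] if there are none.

(a, b) ≡ (-11687, -8246) mod (ℚ^×)²; places V = {2, 3, 7, 13, 19, 29, 31, ∞}.
(a,b)_∞: sgn(-11687)=−, sgn(-8246)=−, so -1.
(a,b)_2: α=-6, β=-3; u≡1, v≡5 (mod 8); ε(u)ε(v)=0·0, αω(v)=-6·1, βω(u)=-3·0; sum ≡ 0  ⇒  +1.
(a,b)_31: α=1, u≡30; β=1, v≡12 (mod 31); (30|31)=-1, (12|31)=-1; sign (−1)^1·-1^1·-1^1 = -1.
(a,b)_29: α=1, u≡26; β=2, v≡3 (mod 29); (26|29)=-1, (3|29)=-1; sign (−1)^0·-1^2·-1^1 = -1.
(a,b)_19: α=0, u≡4; β=1, v≡12 (mod 19); (4|19)=+1, (12|19)=-1; sign (−1)^0·+1^1·-1^0 = +1.
(a,b)_13: α=1, u≡6; β=2, v≡3 (mod 13); (6|13)=-1, (3|13)=+1; sign (−1)^0·-1^2·+1^1 = +1.
(a,b)_3: α=4, u≡1; β=4, v≡1 (mod 3); (1|3)=+1, (1|3)=+1; sign (−1)^0·+1^4·+1^4 = +1.
(a,b)_7: α=0, u≡5; β=1, v≡3 (mod 7); (5|7)=-1, (3|7)=-1; sign (−1)^0·-1^1·-1^0 = -1.
(-11687, -8246 / ℚ) ramifies at {7, 29, 31, ∞}: a division algebra.

[7, 29, 31, inf]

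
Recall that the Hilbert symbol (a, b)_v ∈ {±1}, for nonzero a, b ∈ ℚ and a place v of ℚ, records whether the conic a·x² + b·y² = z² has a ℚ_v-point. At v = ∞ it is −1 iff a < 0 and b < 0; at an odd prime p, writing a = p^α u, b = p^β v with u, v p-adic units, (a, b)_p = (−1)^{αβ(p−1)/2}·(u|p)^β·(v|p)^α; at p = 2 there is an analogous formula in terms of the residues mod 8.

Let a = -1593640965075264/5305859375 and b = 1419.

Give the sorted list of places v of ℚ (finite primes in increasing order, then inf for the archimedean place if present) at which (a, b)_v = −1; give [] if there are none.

[3, 7]

Mod squares: a ≡ -580027, b ≡ 1419. Check v ∈ {∞, 2, 3, 5, 7, 11, 17, 23, 31, 41, 43, 47}.
v=23: a=23^2·(≡7), b=23^0·(≡16) mod 23; (7|23)=-1, (16|23)=+1; (−1)^{2·0·11}·(-1)^0·(+1)^2 = +1.
v=47: a=47^-1·(≡29), b=47^0·(≡9) mod 47; (29|47)=-1, (9|47)=+1; (−1)^{-1·0·23}·(-1)^0·(+1)^-1 = +1.
v=41: a=41^1·(≡16), b=41^0·(≡25) mod 41; (16|41)=+1, (25|41)=+1; (−1)^{1·0·20}·(+1)^0·(+1)^1 = +1.
v=17: a=17^-2·(≡9), b=17^0·(≡8) mod 17; (9|17)=+1, (8|17)=+1; (−1)^{-2·0·8}·(+1)^0·(+1)^-2 = +1.
v=43: a=43^1·(≡15), b=43^1·(≡33) mod 43; (15|43)=+1, (33|43)=-1; (−1)^{1·1·21}·(+1)^1·(-1)^1 = +1.
v=7: a=7^3·(≡5), b=7^0·(≡5) mod 7; (5|7)=-1, (5|7)=-1; (−1)^{3·0·3}·(-1)^0·(-1)^3 = -1.
v=11: a=11^0·(≡9), b=11^1·(≡8) mod 11; (9|11)=+1, (8|11)=-1; (−1)^{0·1·5}·(+1)^1·(-1)^0 = +1.
v=∞: -580027 < 0 and 1419 > 0  ⇒  (a,b)_∞ = +1.
v=3: a=3^4·(≡2), b=3^1·(≡2) mod 3; (2|3)=-1, (2|3)=-1; (−1)^{4·1·1}·(-1)^1·(-1)^4 = -1.
v=2: v_2(a)=6, v_2(b)=0; units ≡ 5, 3 (mod 8); ε·ε+αω+βω = 0·1+6·1+0·1 ≡ 0  ⇒  (a,b)_2 = +1.
v=31: a=31^2·(≡19), b=31^0·(≡24) mod 31; (19|31)=+1, (24|31)=-1; (−1)^{2·0·15}·(+1)^0·(-1)^2 = +1.
v=5: a=5^-8·(≡2), b=5^0·(≡4) mod 5; (2|5)=-1, (4|5)=+1; (−1)^{-8·0·2}·(-1)^0·(+1)^-8 = +1.
(-580027, 1419 / ℚ) ramifies at {3, 7}: a division algebra.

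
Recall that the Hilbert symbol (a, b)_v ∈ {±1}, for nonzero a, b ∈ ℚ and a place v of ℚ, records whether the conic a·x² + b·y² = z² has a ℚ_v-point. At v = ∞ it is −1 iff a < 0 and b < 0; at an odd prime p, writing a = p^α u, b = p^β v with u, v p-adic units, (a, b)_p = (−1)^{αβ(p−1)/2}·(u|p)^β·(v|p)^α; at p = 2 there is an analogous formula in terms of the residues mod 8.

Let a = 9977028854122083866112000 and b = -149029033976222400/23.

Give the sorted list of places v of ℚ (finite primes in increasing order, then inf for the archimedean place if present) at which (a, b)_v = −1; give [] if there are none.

[2, 5, 7, 11, 13, 19]

Mod squares: a ≡ 95095, b ≡ -253. Check v ∈ {∞, 2, 3, 5, 7, 11, 13, 17, 19, 23}.
v=2: v_2(a)=12, v_2(b)=6; units ≡ 7, 3 (mod 8); ε·ε+αω+βω = 1·1+12·1+6·0 ≡ 1  ⇒  (a,b)_2 = -1.
v=17: a=17^2·(≡5), b=17^2·(≡8) mod 17; (5|17)=-1, (8|17)=+1; (−1)^{2·2·8}·(-1)^2·(+1)^2 = +1.
v=13: a=13^3·(≡10), b=13^2·(≡5) mod 13; (10|13)=+1, (5|13)=-1; (−1)^{3·2·6}·(+1)^2·(-1)^3 = -1.
v=23: a=23^0·(≡16), b=23^-1·(≡8) mod 23; (16|23)=+1, (8|23)=+1; (−1)^{0·-1·11}·(+1)^-1·(+1)^0 = +1.
v=3: a=3^4·(≡1), b=3^4·(≡2) mod 3; (1|3)=+1, (2|3)=-1; (−1)^{4·4·1}·(+1)^4·(-1)^4 = +1.
v=5: a=5^3·(≡1), b=5^2·(≡3) mod 5; (1|5)=+1, (3|5)=-1; (−1)^{3·2·2}·(+1)^2·(-1)^3 = -1.
v=11: a=11^5·(≡7), b=11^3·(≡2) mod 11; (7|11)=-1, (2|11)=-1; (−1)^{5·3·5}·(-1)^3·(-1)^5 = -1.
v=19: a=19^3·(≡18), b=19^2·(≡3) mod 19; (18|19)=-1, (3|19)=-1; (−1)^{3·2·9}·(-1)^2·(-1)^3 = -1.
v=7: a=7^3·(≡5), b=7^2·(≡6) mod 7; (5|7)=-1, (6|7)=-1; (−1)^{3·2·3}·(-1)^2·(-1)^3 = -1.
v=∞: 95095 > 0 and -253 < 0  ⇒  (a,b)_∞ = +1.
Ram(95095, -253) = {2, 5, 7, 11, 13, 19}; no ℚ_2-point on the conic.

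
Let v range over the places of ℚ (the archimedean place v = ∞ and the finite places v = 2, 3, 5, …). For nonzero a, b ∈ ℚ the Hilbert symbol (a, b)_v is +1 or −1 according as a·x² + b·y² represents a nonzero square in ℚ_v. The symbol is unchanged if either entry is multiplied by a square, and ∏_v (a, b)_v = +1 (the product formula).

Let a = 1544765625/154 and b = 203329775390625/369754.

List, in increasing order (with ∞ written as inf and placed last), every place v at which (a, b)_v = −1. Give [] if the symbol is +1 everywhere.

[7, 13]

(a, b) ≡ (10010, 154) mod (ℚ^×)²; places V = {2, 3, 5, 7, 11, 13, ∞}.
(a,b)_13: α=3, u≡3; β=4, v≡8 (mod 13); (3|13)=+1, (8|13)=-1; sign (−1)^0·+1^4·-1^3 = -1.
(a,b)_7: α=-1, u≡4; β=-5, v≡2 (mod 7); (4|7)=+1, (2|7)=+1; sign (−1)^1·+1^-5·+1^-1 = -1.
(a,b)_3: α=2, u≡2; β=6, v≡1 (mod 3); (2|3)=-1, (1|3)=+1; sign (−1)^0·-1^6·+1^2 = +1.
(a,b)_2: α=-1, β=-1; u≡5, v≡5 (mod 8); ε(u)ε(v)=0·0, αω(v)=-1·1, βω(u)=-1·1; sum ≡ 0  ⇒  +1.
(a,b)_∞: sgn(10010)=+, sgn(154)=+, so +1.
(a,b)_5: α=7, u≡2; β=10, v≡1 (mod 5); (2|5)=-1, (1|5)=+1; sign (−1)^0·-1^10·+1^7 = +1.
(a,b)_11: α=-1, u≡6; β=-1, v≡9 (mod 11); (6|11)=-1, (9|11)=+1; sign (−1)^1·-1^-1·+1^-1 = +1.
Ram(10010, 154) = {7, 13}; no ℚ_7-point on the conic.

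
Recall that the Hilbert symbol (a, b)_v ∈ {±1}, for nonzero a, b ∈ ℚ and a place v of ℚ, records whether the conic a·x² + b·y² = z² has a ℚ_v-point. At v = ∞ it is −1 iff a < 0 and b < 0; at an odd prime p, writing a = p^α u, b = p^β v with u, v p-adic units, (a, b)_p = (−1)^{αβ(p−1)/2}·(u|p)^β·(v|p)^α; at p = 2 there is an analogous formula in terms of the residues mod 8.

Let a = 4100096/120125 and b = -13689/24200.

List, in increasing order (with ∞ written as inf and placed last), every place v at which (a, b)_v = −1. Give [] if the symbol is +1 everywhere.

(a, b) ≡ (5005, -2) mod (ℚ^×)²; places V = {2, 3, 5, 7, 11, 13, 31, ∞}.
(a,b)_5: α=-3, u≡1; β=-2, v≡2 (mod 5); (1|5)=+1, (2|5)=-1; sign (−1)^0·+1^-2·-1^-3 = -1.
(a,b)_13: α=1, u≡5; β=2, v≡7 (mod 13); (5|13)=-1, (7|13)=-1; sign (−1)^0·-1^2·-1^1 = -1.
(a,b)_∞: sgn(5005)=+, sgn(-2)=−, so +1.
(a,b)_31: α=-2, u≡5; β=0, v≡27 (mod 31); (5|31)=+1, (27|31)=-1; sign (−1)^0·+1^0·-1^-2 = +1.
(a,b)_3: α=0, u≡1; β=4, v≡1 (mod 3); (1|3)=+1, (1|3)=+1; sign (−1)^0·+1^4·+1^0 = +1.
(a,b)_7: α=1, u≡2; β=0, v≡3 (mod 7); (2|7)=+1, (3|7)=-1; sign (−1)^0·+1^0·-1^1 = -1.
(a,b)_11: α=1, u≡9; β=-2, v≡3 (mod 11); (9|11)=+1, (3|11)=+1; sign (−1)^0·+1^-2·+1^1 = +1.
(a,b)_2: α=12, β=-3; u≡5, v≡7 (mod 8); ε(u)ε(v)=0·1, αω(v)=12·0, βω(u)=-3·1; sum ≡ 1  ⇒  -1.
Ram(5005, -2) = {2, 5, 7, 13}; no ℚ_2-point on the conic.

[2, 5, 7, 13]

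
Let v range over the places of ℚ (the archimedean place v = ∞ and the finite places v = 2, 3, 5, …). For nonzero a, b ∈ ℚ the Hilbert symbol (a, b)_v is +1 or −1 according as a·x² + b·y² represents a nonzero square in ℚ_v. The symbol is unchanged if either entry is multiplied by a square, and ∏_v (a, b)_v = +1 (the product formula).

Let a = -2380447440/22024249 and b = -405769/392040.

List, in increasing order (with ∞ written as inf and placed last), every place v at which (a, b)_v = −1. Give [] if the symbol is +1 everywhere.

(a, b) ≡ (-85, -10) mod (ℚ^×)²; places V = {2, 3, 5, 7, 11, 13, 17, 19, ∞}.
(a,b)_7: α=4, u≡6; β=4, v≡4 (mod 7); (6|7)=-1, (4|7)=+1; sign (−1)^0·-1^4·+1^4 = +1.
(a,b)_3: α=6, u≡2; β=-4, v≡2 (mod 3); (2|3)=-1, (2|3)=-1; sign (−1)^0·-1^-4·-1^6 = +1.
(a,b)_13: α=-2, u≡5; β=2, v≡9 (mod 13); (5|13)=-1, (9|13)=+1; sign (−1)^0·-1^2·+1^-2 = +1.
(a,b)_19: α=-4, u≡13; β=0, v≡4 (mod 19); (13|19)=-1, (4|19)=+1; sign (−1)^0·-1^0·+1^-4 = +1.
(a,b)_∞: sgn(-85)=−, sgn(-10)=−, so -1.
(a,b)_11: α=0, u≡5; β=-2, v≡9 (mod 11); (5|11)=+1, (9|11)=+1; sign (−1)^0·+1^-2·+1^0 = +1.
(a,b)_5: α=1, u≡3; β=-1, v≡2 (mod 5); (3|5)=-1, (2|5)=-1; sign (−1)^0·-1^-1·-1^1 = +1.
(a,b)_17: α=1, u≡11; β=0, v≡7 (mod 17); (11|17)=-1, (7|17)=-1; sign (−1)^0·-1^0·-1^1 = -1.
(a,b)_2: α=4, β=-3; u≡3, v≡3 (mod 8); ε(u)ε(v)=1·1, αω(v)=4·1, βω(u)=-3·1; sum ≡ 0  ⇒  +1.
(-85, -10 / ℚ) ramifies at {17, ∞}: a division algebra.

[17, inf]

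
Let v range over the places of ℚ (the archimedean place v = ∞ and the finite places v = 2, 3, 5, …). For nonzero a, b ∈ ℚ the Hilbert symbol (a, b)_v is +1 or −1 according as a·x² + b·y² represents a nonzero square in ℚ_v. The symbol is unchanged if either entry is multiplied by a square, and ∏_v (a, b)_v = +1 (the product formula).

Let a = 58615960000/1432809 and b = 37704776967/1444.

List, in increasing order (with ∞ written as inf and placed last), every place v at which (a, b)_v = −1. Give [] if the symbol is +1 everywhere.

Mod squares: a ≡ 8671, b ≡ 286143. Check v ∈ {∞, 2, 3, 5, 7, 11, 13, 19, 23, 29}.
v=3: a=3^-4·(≡1), b=3^3·(≡2) mod 3; (1|3)=+1, (2|3)=-1; (−1)^{-4·3·1}·(+1)^3·(-1)^-4 = +1.
v=13: a=13^3·(≡9), b=13^1·(≡2) mod 13; (9|13)=+1, (2|13)=-1; (−1)^{3·1·6}·(+1)^1·(-1)^3 = -1.
v=∞: 8671 > 0 and 286143 > 0  ⇒  (a,b)_∞ = +1.
v=11: a=11^0·(≡1), b=11^5·(≡5) mod 11; (1|11)=+1, (5|11)=+1; (−1)^{0·5·5}·(+1)^5·(+1)^0 = +1.
v=19: a=19^-2·(≡16), b=19^-2·(≡3) mod 19; (16|19)=+1, (3|19)=-1; (−1)^{-2·-2·9}·(+1)^-2·(-1)^-2 = +1.
v=2: v_2(a)=6, v_2(b)=-2; units ≡ 7, 7 (mod 8); ε·ε+αω+βω = 1·1+6·0+-2·0 ≡ 1  ⇒  (a,b)_2 = -1.
v=23: a=23^1·(≡9), b=23^1·(≡10) mod 23; (9|23)=+1, (10|23)=-1; (−1)^{1·1·11}·(+1)^1·(-1)^1 = +1.
v=5: a=5^4·(≡4), b=5^0·(≡3) mod 5; (4|5)=+1, (3|5)=-1; (−1)^{4·0·2}·(+1)^0·(-1)^4 = +1.
v=7: a=7^-2·(≡5), b=7^0·(≡2) mod 7; (5|7)=-1, (2|7)=+1; (−1)^{-2·0·3}·(-1)^0·(+1)^-2 = +1.
v=29: a=29^1·(≡5), b=29^1·(≡13) mod 29; (5|29)=+1, (13|29)=+1; (−1)^{1·1·14}·(+1)^1·(+1)^1 = +1.
Ram(8671, 286143) = {2, 13}; no ℚ_2-point on the conic.

[2, 13]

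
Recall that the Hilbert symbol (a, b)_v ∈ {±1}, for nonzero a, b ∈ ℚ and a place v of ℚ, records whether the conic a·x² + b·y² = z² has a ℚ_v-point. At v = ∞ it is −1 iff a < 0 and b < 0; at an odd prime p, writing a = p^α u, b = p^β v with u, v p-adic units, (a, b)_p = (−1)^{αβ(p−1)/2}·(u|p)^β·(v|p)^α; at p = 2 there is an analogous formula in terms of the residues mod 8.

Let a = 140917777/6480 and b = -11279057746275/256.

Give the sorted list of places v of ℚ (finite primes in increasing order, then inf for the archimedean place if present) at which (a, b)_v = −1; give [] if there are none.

[7, 11, 13, 17]

(a, b) ≡ (85085, -11) mod (ℚ^×)²; places V = {2, 3, 5, 7, 11, 13, 17, 19, ∞}.
(a,b)_7: α=3, u≡6; β=0, v≡6 (mod 7); (6|7)=-1, (6|7)=-1; sign (−1)^0·-1^0·-1^3 = -1.
(a,b)_3: α=-4, u≡2; β=2, v≡1 (mod 3); (2|3)=-1, (1|3)=+1; sign (−1)^0·-1^2·+1^-4 = +1.
(a,b)_∞: sgn(85085)=+, sgn(-11)=−, so +1.
(a,b)_17: α=1, u≡10; β=2, v≡3 (mod 17); (10|17)=-1, (3|17)=-1; sign (−1)^0·-1^2·-1^1 = -1.
(a,b)_13: α=3, u≡2; β=0, v≡5 (mod 13); (2|13)=-1, (5|13)=-1; sign (−1)^0·-1^0·-1^3 = -1.
(a,b)_11: α=1, u≡8; β=3, v≡2 (mod 11); (8|11)=-1, (2|11)=-1; sign (−1)^1·-1^3·-1^1 = -1.
(a,b)_5: α=-1, u≡2; β=2, v≡4 (mod 5); (2|5)=-1, (4|5)=+1; sign (−1)^0·-1^2·+1^-1 = +1.
(a,b)_2: α=-4, β=-8; u≡5, v≡5 (mod 8); ε(u)ε(v)=0·0, αω(v)=-4·1, βω(u)=-8·1; sum ≡ 0  ⇒  +1.
(a,b)_19: α=0, u≡2; β=4, v≡14 (mod 19); (2|19)=-1, (14|19)=-1; sign (−1)^0·-1^4·-1^0 = +1.
Ram(85085, -11) = {7, 11, 13, 17}; no ℚ_7-point on the conic.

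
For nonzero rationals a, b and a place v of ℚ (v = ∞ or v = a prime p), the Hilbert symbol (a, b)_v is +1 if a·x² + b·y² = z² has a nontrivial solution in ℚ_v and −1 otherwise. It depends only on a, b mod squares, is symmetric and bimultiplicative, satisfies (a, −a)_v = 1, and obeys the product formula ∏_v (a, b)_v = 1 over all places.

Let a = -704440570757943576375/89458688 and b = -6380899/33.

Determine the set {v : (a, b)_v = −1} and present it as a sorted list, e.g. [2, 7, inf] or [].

[2, 3, 5, 7, 29, inf]

(a, b) ≡ (-910, -113883) mod (ℚ^×)²; places V = {2, 3, 5, 7, 11, 13, 17, 19, 29, 43, ∞}.
(a,b)_2: α=-11, β=0; u≡1, v≡5 (mod 8); ε(u)ε(v)=0·0, αω(v)=-11·1, βω(u)=0·0; sum ≡ 1  ⇒  -1.
(a,b)_3: α=2, u≡2; β=-1, v≡1 (mod 3); (2|3)=-1, (1|3)=+1; sign (−1)^0·-1^-1·+1^2 = -1.
(a,b)_∞: sgn(-910)=−, sgn(-113883)=−, so -1.
(a,b)_43: α=4, u≡14; β=2, v≡14 (mod 43); (14|43)=+1, (14|43)=+1; sign (−1)^0·+1^2·+1^4 = +1.
(a,b)_7: α=3, u≡6; β=1, v≡5 (mod 7); (6|7)=-1, (5|7)=-1; sign (−1)^1·-1^1·-1^3 = -1.
(a,b)_19: α=-2, u≡2; β=0, v≡3 (mod 19); (2|19)=-1, (3|19)=-1; sign (−1)^0·-1^0·-1^-2 = +1.
(a,b)_11: α=-2, u≡4; β=-1, v≡1 (mod 11); (4|11)=+1, (1|11)=+1; sign (−1)^0·+1^-1·+1^-2 = +1.
(a,b)_5: α=3, u≡3; β=0, v≡2 (mod 5); (3|5)=-1, (2|5)=-1; sign (−1)^0·-1^0·-1^3 = -1.
(a,b)_17: α=2, u≡13; β=1, v≡4 (mod 17); (13|17)=+1, (4|17)=+1; sign (−1)^0·+1^1·+1^2 = +1.
(a,b)_29: α=2, u≡15; β=1, v≡27 (mod 29); (15|29)=-1, (27|29)=-1; sign (−1)^0·-1^1·-1^2 = -1.
(a,b)_13: α=3, u≡7; β=0, v≡3 (mod 13); (7|13)=-1, (3|13)=+1; sign (−1)^0·-1^0·+1^3 = +1.
Ram(-910, -113883) = {2, 3, 5, 7, 29, ∞}; no ℚ_2-point on the conic.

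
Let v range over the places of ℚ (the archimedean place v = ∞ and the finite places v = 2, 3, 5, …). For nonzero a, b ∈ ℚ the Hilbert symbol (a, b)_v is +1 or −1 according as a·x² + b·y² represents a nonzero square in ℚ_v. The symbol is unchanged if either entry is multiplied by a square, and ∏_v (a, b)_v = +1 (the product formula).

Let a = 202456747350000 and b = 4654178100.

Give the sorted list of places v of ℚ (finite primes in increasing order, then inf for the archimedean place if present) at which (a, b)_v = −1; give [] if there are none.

(a, b) ≡ (2674815, 6149) mod (ℚ^×)²; places V = {2, 3, 5, 11, 13, 29, 43, ∞}.
(a,b)_3: α=3, u≡2; β=2, v≡2 (mod 3); (2|3)=-1, (2|3)=-1; sign (−1)^0·-1^2·-1^3 = -1.
(a,b)_∞: sgn(2674815)=+, sgn(6149)=+, so +1.
(a,b)_2: α=4, β=2; u≡7, v≡5 (mod 8); ε(u)ε(v)=1·0, αω(v)=4·1, βω(u)=2·0; sum ≡ 0  ⇒  +1.
(a,b)_29: α=3, u≡21; β=2, v≡1 (mod 29); (21|29)=-1, (1|29)=+1; sign (−1)^0·-1^2·+1^3 = +1.
(a,b)_43: α=1, u≡3; β=1, v≡24 (mod 43); (3|43)=-1, (24|43)=+1; sign (−1)^1·-1^1·+1^1 = +1.
(a,b)_13: α=1, u≡10; β=1, v≡5 (mod 13); (10|13)=+1, (5|13)=-1; sign (−1)^0·+1^1·-1^1 = -1.
(a,b)_5: α=5, u≡2; β=2, v≡4 (mod 5); (2|5)=-1, (4|5)=+1; sign (−1)^0·-1^2·+1^5 = +1.
(a,b)_11: α=1, u≡10; β=1, v≡9 (mod 11); (10|11)=-1, (9|11)=+1; sign (−1)^1·-1^1·+1^1 = +1.
|Ram(2674815, 6149)| = 2, even; anisotropic at {3, 13}.

[3, 13]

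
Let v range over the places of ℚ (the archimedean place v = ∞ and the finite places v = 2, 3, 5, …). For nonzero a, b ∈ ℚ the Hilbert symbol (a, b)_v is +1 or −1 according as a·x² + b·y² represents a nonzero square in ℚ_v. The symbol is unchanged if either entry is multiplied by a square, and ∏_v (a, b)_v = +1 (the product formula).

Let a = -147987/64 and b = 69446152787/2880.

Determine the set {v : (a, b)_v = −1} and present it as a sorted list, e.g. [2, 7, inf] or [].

(a, b) ≡ (-203, 1615) mod (ℚ^×)²; places V = {2, 3, 5, 7, 11, 17, 19, 29, 31, 43, ∞}.
(a,b)_31: α=0, u≡19; β=2, v≡12 (mod 31); (19|31)=+1, (12|31)=-1; sign (−1)^0·+1^2·-1^0 = +1.
(a,b)_29: α=1, u≡5; β=0, v≡28 (mod 29); (5|29)=+1, (28|29)=+1; sign (−1)^0·+1^0·+1^1 = +1.
(a,b)_3: α=6, u≡1; β=-2, v≡1 (mod 3); (1|3)=+1, (1|3)=+1; sign (−1)^0·+1^-2·+1^6 = +1.
(a,b)_∞: sgn(-203)=−, sgn(1615)=+, so +1.
(a,b)_17: α=0, u≡9; β=1, v≡11 (mod 17); (9|17)=+1, (11|17)=-1; sign (−1)^0·+1^1·-1^0 = +1.
(a,b)_43: α=0, u≡5; β=2, v≡17 (mod 43); (5|43)=-1, (17|43)=+1; sign (−1)^0·-1^2·+1^0 = +1.
(a,b)_2: α=-6, β=-6; u≡5, v≡7 (mod 8); ε(u)ε(v)=0·1, αω(v)=-6·0, βω(u)=-6·1; sum ≡ 0  ⇒  +1.
(a,b)_5: α=0, u≡2; β=-1, v≡2 (mod 5); (2|5)=-1, (2|5)=-1; sign (−1)^0·-1^-1·-1^0 = -1.
(a,b)_7: α=1, u≡6; β=0, v≡6 (mod 7); (6|7)=-1, (6|7)=-1; sign (−1)^0·-1^0·-1^1 = -1.
(a,b)_19: α=0, u≡6; β=1, v≡11 (mod 19); (6|19)=+1, (11|19)=+1; sign (−1)^0·+1^1·+1^0 = +1.
(a,b)_11: α=0, u≡2; β=2, v≡3 (mod 11); (2|11)=-1, (3|11)=+1; sign (−1)^0·-1^2·+1^0 = +1.
Ram(-203, 1615) = {5, 7}; no ℚ_5-point on the conic.

[5, 7]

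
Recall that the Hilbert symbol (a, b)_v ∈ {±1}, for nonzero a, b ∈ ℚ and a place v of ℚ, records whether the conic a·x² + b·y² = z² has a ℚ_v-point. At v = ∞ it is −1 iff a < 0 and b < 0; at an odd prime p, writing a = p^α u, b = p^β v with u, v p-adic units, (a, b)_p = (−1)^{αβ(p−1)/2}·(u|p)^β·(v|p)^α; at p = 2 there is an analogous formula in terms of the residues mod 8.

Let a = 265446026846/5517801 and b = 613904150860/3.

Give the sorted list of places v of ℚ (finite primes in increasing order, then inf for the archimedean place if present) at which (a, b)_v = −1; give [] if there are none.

Mod squares: a ≡ 46046, b ≡ 2145. Check v ∈ {∞, 2, 3, 5, 7, 11, 13, 23, 29}.
v=23: a=23^1·(≡9), b=23^2·(≡8) mod 23; (9|23)=+1, (8|23)=+1; (−1)^{1·2·11}·(+1)^2·(+1)^1 = +1.
v=∞: 46046 > 0 and 2145 > 0  ⇒  (a,b)_∞ = +1.
v=2: v_2(a)=1, v_2(b)=2; units ≡ 7, 1 (mod 8); ε·ε+αω+βω = 1·0+1·0+2·0 ≡ 0  ⇒  (a,b)_2 = +1.
v=3: a=3^-8·(≡2), b=3^-1·(≡1) mod 3; (2|3)=-1, (1|3)=+1; (−1)^{-8·-1·1}·(-1)^-1·(+1)^-8 = -1.
v=5: a=5^0·(≡1), b=5^1·(≡4) mod 5; (1|5)=+1, (4|5)=+1; (−1)^{0·1·2}·(+1)^1·(+1)^0 = +1.
v=7: a=7^9·(≡6), b=7^4·(≡3) mod 7; (6|7)=-1, (3|7)=-1; (−1)^{9·4·3}·(-1)^4·(-1)^9 = -1.
v=29: a=29^-2·(≡23), b=29^0·(≡13) mod 29; (23|29)=+1, (13|29)=+1; (−1)^{-2·0·14}·(+1)^0·(+1)^-2 = +1.
v=13: a=13^1·(≡6), b=13^3·(≡12) mod 13; (6|13)=-1, (12|13)=+1; (−1)^{1·3·6}·(-1)^3·(+1)^1 = -1.
v=11: a=11^1·(≡7), b=11^1·(≡6) mod 11; (7|11)=-1, (6|11)=-1; (−1)^{1·1·5}·(-1)^1·(-1)^1 = -1.
(46046, 2145 / ℚ) ramifies at {3, 7, 11, 13}: a division algebra.

[3, 7, 11, 13]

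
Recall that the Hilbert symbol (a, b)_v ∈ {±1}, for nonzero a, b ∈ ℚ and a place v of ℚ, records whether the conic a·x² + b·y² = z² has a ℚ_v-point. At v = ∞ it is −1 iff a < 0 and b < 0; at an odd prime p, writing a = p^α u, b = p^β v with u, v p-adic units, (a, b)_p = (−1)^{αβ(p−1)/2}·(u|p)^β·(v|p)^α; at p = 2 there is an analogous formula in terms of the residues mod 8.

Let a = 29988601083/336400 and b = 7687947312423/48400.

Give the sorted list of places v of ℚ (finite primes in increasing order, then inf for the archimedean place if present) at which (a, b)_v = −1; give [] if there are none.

[2, 3]

Mod squares: a ≡ 3, b ≡ 23. Check v ∈ {∞, 2, 3, 5, 7, 11, 19, 23, 29}.
v=11: a=11^0·(≡5), b=11^-2·(≡1) mod 11; (5|11)=+1, (1|11)=+1; (−1)^{0·-2·5}·(+1)^-2·(+1)^0 = +1.
v=3: a=3^7·(≡1), b=3^6·(≡2) mod 3; (1|3)=+1, (2|3)=-1; (−1)^{7·6·1}·(+1)^6·(-1)^7 = -1.
v=23: a=23^4·(≡3), b=23^3·(≡12) mod 23; (3|23)=+1, (12|23)=+1; (−1)^{4·3·11}·(+1)^3·(+1)^4 = +1.
v=5: a=5^-2·(≡3), b=5^-2·(≡3) mod 5; (3|5)=-1, (3|5)=-1; (−1)^{-2·-2·2}·(-1)^-2·(-1)^-2 = +1.
v=19: a=19^0·(≡13), b=19^2·(≡11) mod 19; (13|19)=-1, (11|19)=+1; (−1)^{0·2·9}·(-1)^2·(+1)^0 = +1.
v=29: a=29^-2·(≡12), b=29^0·(≡4) mod 29; (12|29)=-1, (4|29)=+1; (−1)^{-2·0·14}·(-1)^0·(+1)^-2 = +1.
v=∞: 3 > 0 and 23 > 0  ⇒  (a,b)_∞ = +1.
v=2: v_2(a)=-4, v_2(b)=-4; units ≡ 3, 7 (mod 8); ε·ε+αω+βω = 1·1+-4·0+-4·1 ≡ 1  ⇒  (a,b)_2 = -1.
v=7: a=7^2·(≡6), b=7^4·(≡2) mod 7; (6|7)=-1, (2|7)=+1; (−1)^{2·4·3}·(-1)^4·(+1)^2 = +1.
(3, 23 / ℚ) ramifies at {2, 3}: a division algebra.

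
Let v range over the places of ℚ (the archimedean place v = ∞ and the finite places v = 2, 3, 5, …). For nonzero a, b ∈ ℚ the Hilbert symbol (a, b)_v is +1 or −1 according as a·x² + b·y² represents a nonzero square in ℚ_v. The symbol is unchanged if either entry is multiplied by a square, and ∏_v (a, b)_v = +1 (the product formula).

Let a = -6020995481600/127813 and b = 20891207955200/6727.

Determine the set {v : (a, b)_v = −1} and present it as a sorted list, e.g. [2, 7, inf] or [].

[7, 11]

(a, b) ≡ (-1463, 2261) mod (ℚ^×)²; places V = {2, 5, 7, 11, 17, 19, 31, ∞}.
(a,b)_2: α=18, β=8; u≡1, v≡5 (mod 8); ε(u)ε(v)=0·0, αω(v)=18·1, βω(u)=8·0; sum ≡ 0  ⇒  +1.
(a,b)_19: α=-1, u≡8; β=1, v≡7 (mod 19); (8|19)=-1, (7|19)=+1; sign (−1)^1·-1^1·+1^-1 = +1.
(a,b)_5: α=2, u≡2; β=2, v≡4 (mod 5); (2|5)=-1, (4|5)=+1; sign (−1)^0·-1^2·+1^2 = +1.
(a,b)_31: α=-2, u≡18; β=-2, v≡12 (mod 31); (18|31)=+1, (12|31)=-1; sign (−1)^0·+1^-2·-1^-2 = +1.
(a,b)_∞: sgn(-1463)=−, sgn(2261)=+, so +1.
(a,b)_11: α=1, u≡10; β=2, v≡10 (mod 11); (10|11)=-1, (10|11)=-1; sign (−1)^0·-1^2·-1^1 = -1.
(a,b)_17: α=4, u≡8; β=5, v≡14 (mod 17); (8|17)=+1, (14|17)=-1; sign (−1)^0·+1^5·-1^4 = +1.
(a,b)_7: α=-1, u≡2; β=-1, v≡1 (mod 7); (2|7)=+1, (1|7)=+1; sign (−1)^1·+1^-1·+1^-1 = -1.
(-1463, 2261 / ℚ) ramifies at {7, 11}: a division algebra.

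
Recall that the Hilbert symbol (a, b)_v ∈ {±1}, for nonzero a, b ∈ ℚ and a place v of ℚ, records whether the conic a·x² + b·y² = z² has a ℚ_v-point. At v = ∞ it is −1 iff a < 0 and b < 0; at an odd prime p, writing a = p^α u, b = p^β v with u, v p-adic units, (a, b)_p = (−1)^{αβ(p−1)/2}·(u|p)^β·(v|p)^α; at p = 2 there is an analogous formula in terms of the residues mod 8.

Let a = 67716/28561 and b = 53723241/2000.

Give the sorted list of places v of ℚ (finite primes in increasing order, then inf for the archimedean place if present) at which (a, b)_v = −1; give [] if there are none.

Mod squares: a ≡ 209, b ≡ 1045. Check v ∈ {∞, 2, 3, 5, 11, 13, 19}.
v=2: v_2(a)=2, v_2(b)=-4; units ≡ 1, 5 (mod 8); ε·ε+αω+βω = 0·0+2·1+-4·0 ≡ 0  ⇒  (a,b)_2 = +1.
v=∞: 209 > 0 and 1045 > 0  ⇒  (a,b)_∞ = +1.
v=3: a=3^4·(≡2), b=3^2·(≡1) mod 3; (2|3)=-1, (1|3)=+1; (−1)^{4·2·1}·(-1)^2·(+1)^4 = +1.
v=5: a=5^0·(≡1), b=5^-3·(≡1) mod 5; (1|5)=+1, (1|5)=+1; (−1)^{0·-3·2}·(+1)^-3·(+1)^0 = +1.
v=13: a=13^-4·(≡12), b=13^4·(≡2) mod 13; (12|13)=+1, (2|13)=-1; (−1)^{-4·4·6}·(+1)^4·(-1)^-4 = +1.
v=19: a=19^1·(≡17), b=19^1·(≡7) mod 19; (17|19)=+1, (7|19)=+1; (−1)^{1·1·9}·(+1)^1·(+1)^1 = -1.
v=11: a=11^1·(≡8), b=11^1·(≡7) mod 11; (8|11)=-1, (7|11)=-1; (−1)^{1·1·5}·(-1)^1·(-1)^1 = -1.
(209, 1045 / ℚ) ramifies at {11, 19}: a division algebra.

[11, 19]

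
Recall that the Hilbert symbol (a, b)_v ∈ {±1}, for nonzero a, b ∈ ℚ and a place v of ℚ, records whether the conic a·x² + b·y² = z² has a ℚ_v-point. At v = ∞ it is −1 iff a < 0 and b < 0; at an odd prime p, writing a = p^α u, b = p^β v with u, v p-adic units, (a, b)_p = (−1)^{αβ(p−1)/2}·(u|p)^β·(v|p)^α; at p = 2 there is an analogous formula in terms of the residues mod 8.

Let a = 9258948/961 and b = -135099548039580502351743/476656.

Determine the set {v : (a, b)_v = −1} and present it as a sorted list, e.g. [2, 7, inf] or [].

[3, 11, 31, 37]

Mod squares: a ≡ 17, b ≡ -1627593. Check v ∈ {∞, 2, 3, 7, 11, 17, 31, 37, 41, 43}.
v=43: a=43^0·(≡24), b=43^1·(≡37) mod 43; (24|43)=+1, (37|43)=-1; (−1)^{0·1·21}·(+1)^1·(-1)^0 = +1.
v=17: a=17^1·(≡13), b=17^2·(≡4) mod 17; (13|17)=+1, (4|17)=+1; (−1)^{1·2·8}·(+1)^2·(+1)^1 = +1.
v=7: a=7^0·(≡3), b=7^2·(≡6) mod 7; (3|7)=-1, (6|7)=-1; (−1)^{0·2·3}·(-1)^2·(-1)^0 = +1.
v=31: a=31^-2·(≡23), b=31^-3·(≡15) mod 31; (23|31)=-1, (15|31)=-1; (−1)^{-2·-3·15}·(-1)^-3·(-1)^-2 = -1.
v=2: v_2(a)=2, v_2(b)=-4; units ≡ 1, 7 (mod 8); ε·ε+αω+βω = 0·1+2·0+-4·0 ≡ 0  ⇒  (a,b)_2 = +1.
v=∞: 17 > 0 and -1627593 < 0  ⇒  (a,b)_∞ = +1.
v=11: a=11^0·(≡7), b=11^3·(≡3) mod 11; (7|11)=-1, (3|11)=+1; (−1)^{0·3·5}·(-1)^3·(+1)^0 = -1.
v=3: a=3^4·(≡2), b=3^13·(≡1) mod 3; (2|3)=-1, (1|3)=+1; (−1)^{4·13·1}·(-1)^13·(+1)^4 = -1.
v=41: a=41^2·(≡19), b=41^4·(≡8) mod 41; (19|41)=-1, (8|41)=+1; (−1)^{2·4·20}·(-1)^4·(+1)^2 = +1.
v=37: a=37^0·(≡6), b=37^1·(≡10) mod 37; (6|37)=-1, (10|37)=+1; (−1)^{0·1·18}·(-1)^1·(+1)^0 = -1.
(17, -1627593 / ℚ) ramifies at {3, 11, 31, 37}: a division algebra.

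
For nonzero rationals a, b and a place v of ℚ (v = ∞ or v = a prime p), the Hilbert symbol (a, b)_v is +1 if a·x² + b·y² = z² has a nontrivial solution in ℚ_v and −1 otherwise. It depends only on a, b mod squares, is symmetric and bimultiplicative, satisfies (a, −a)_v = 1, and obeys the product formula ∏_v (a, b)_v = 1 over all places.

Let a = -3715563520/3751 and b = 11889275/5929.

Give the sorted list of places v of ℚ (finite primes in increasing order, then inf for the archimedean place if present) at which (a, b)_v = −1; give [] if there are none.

[2, 29]

Mod squares: a ≡ -1757545, b ≡ 899. Check v ∈ {∞, 2, 5, 7, 11, 17, 23, 29, 31}.
v=11: a=11^-2·(≡10), b=11^-2·(≡7) mod 11; (10|11)=-1, (7|11)=-1; (−1)^{-2·-2·5}·(-1)^-2·(-1)^-2 = +1.
v=29: a=29^1·(≡28), b=29^1·(≡18) mod 29; (28|29)=+1, (18|29)=-1; (−1)^{1·1·14}·(+1)^1·(-1)^1 = -1.
v=31: a=31^-1·(≡18), b=31^1·(≡3) mod 31; (18|31)=+1, (3|31)=-1; (−1)^{-1·1·15}·(+1)^1·(-1)^-1 = +1.
v=7: a=7^0·(≡4), b=7^-2·(≡3) mod 7; (4|7)=+1, (3|7)=-1; (−1)^{0·-2·3}·(+1)^-2·(-1)^0 = +1.
v=17: a=17^1·(≡9), b=17^0·(≡8) mod 17; (9|17)=+1, (8|17)=+1; (−1)^{1·0·8}·(+1)^0·(+1)^1 = +1.
v=5: a=5^1·(≡1), b=5^2·(≡4) mod 5; (1|5)=+1, (4|5)=+1; (−1)^{1·2·2}·(+1)^2·(+1)^1 = +1.
v=23: a=23^1·(≡5), b=23^2·(≡13) mod 23; (5|23)=-1, (13|23)=+1; (−1)^{1·2·11}·(-1)^2·(+1)^1 = +1.
v=∞: -1757545 < 0 and 899 > 0  ⇒  (a,b)_∞ = +1.
v=2: v_2(a)=16, v_2(b)=0; units ≡ 7, 3 (mod 8); ε·ε+αω+βω = 1·1+16·1+0·0 ≡ 1  ⇒  (a,b)_2 = -1.
Ram(-1757545, 899) = {2, 29}; no ℚ_2-point on the conic.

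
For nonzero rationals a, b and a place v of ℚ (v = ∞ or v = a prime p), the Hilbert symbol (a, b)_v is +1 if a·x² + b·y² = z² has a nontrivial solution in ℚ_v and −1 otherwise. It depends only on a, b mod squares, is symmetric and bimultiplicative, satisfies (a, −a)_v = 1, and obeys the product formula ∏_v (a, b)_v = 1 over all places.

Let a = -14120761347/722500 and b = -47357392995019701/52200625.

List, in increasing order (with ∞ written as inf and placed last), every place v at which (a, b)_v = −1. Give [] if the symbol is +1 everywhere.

[23, inf]

Mod squares: a ≡ -3, b ≡ -69. Check v ∈ {∞, 2, 3, 5, 7, 11, 17, 23}.
v=23: a=23^0·(≡11), b=23^1·(≡17) mod 23; (11|23)=-1, (17|23)=-1; (−1)^{0·1·11}·(-1)^1·(-1)^0 = -1.
v=17: a=17^-2·(≡10), b=17^-4·(≡1) mod 17; (10|17)=-1, (1|17)=+1; (−1)^{-2·-4·8}·(-1)^-4·(+1)^-2 = +1.
v=∞: -3 < 0 and -69 < 0  ⇒  (a,b)_∞ = -1.
v=2: v_2(a)=-2, v_2(b)=0; units ≡ 5, 3 (mod 8); ε·ε+αω+βω = 0·1+-2·1+0·1 ≡ 0  ⇒  (a,b)_2 = +1.
v=5: a=5^-4·(≡3), b=5^-4·(≡4) mod 5; (3|5)=-1, (4|5)=+1; (−1)^{-4·-4·2}·(-1)^-4·(+1)^-4 = +1.
v=7: a=7^2·(≡2), b=7^0·(≡1) mod 7; (2|7)=+1, (1|7)=+1; (−1)^{2·0·3}·(+1)^0·(+1)^2 = +1.
v=11: a=11^4·(≡10), b=11^6·(≡10) mod 11; (10|11)=-1, (10|11)=-1; (−1)^{4·6·5}·(-1)^6·(-1)^4 = +1.
v=3: a=3^9·(≡2), b=3^19·(≡1) mod 3; (2|3)=-1, (1|3)=+1; (−1)^{9·19·1}·(-1)^19·(+1)^9 = +1.
|Ram(-3, -69)| = 2, even; anisotropic at {23, ∞}.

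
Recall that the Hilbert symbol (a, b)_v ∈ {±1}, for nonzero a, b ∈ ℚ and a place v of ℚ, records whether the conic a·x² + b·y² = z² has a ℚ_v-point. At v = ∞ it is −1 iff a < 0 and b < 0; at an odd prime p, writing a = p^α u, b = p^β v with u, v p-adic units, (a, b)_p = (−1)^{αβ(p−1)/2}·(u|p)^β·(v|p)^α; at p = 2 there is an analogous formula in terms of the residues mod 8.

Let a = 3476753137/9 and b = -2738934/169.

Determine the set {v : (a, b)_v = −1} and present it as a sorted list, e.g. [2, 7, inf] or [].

[41, 47]

(a, b) ≡ (28733497, -33814) mod (ℚ^×)²; places V = {2, 3, 11, 13, 29, 31, 37, 41, 47, 53, ∞}.
(a,b)_47: α=1, u≡19; β=0, v≡45 (mod 47); (19|47)=-1, (45|47)=-1; sign (−1)^0·-1^0·-1^1 = -1.
(a,b)_13: α=1, u≡4; β=-2, v≡10 (mod 13); (4|13)=+1, (10|13)=+1; sign (−1)^0·+1^-2·+1^1 = +1.
(a,b)_∞: sgn(28733497)=+, sgn(-33814)=−, so +1.
(a,b)_31: α=1, u≡25; β=0, v≡25 (mod 31); (25|31)=+1, (25|31)=+1; sign (−1)^0·+1^0·+1^1 = +1.
(a,b)_37: α=1, u≡36; β=0, v≡26 (mod 37); (36|37)=+1, (26|37)=+1; sign (−1)^0·+1^0·+1^1 = +1.
(a,b)_3: α=-2, u≡1; β=4, v≡2 (mod 3); (1|3)=+1, (2|3)=-1; sign (−1)^0·+1^4·-1^-2 = +1.
(a,b)_11: α=2, u≡5; β=1, v≡6 (mod 11); (5|11)=+1, (6|11)=-1; sign (−1)^0·+1^1·-1^2 = +1.
(a,b)_2: α=0, β=1; u≡1, v≡5 (mod 8); ε(u)ε(v)=0·0, αω(v)=0·1, βω(u)=1·0; sum ≡ 0  ⇒  +1.
(a,b)_29: α=0, u≡20; β=1, v≡16 (mod 29); (20|29)=+1, (16|29)=+1; sign (−1)^0·+1^1·+1^0 = +1.
(a,b)_53: α=0, u≡40; β=1, v≡5 (mod 53); (40|53)=+1, (5|53)=-1; sign (−1)^0·+1^1·-1^0 = +1.
(a,b)_41: α=1, u≡31; β=0, v≡6 (mod 41); (31|41)=+1, (6|41)=-1; sign (−1)^0·+1^0·-1^1 = -1.
|Ram(28733497, -33814)| = 2, even; anisotropic at {41, 47}.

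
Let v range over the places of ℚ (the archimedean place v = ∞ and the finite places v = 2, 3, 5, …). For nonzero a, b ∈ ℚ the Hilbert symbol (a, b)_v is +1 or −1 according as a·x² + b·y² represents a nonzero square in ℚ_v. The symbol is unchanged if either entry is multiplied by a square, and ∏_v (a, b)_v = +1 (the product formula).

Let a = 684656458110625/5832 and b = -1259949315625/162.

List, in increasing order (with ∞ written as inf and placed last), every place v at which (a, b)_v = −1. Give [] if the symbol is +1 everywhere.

(a, b) ≡ (296786, -4031837810) mod (ℚ^×)²; places V = {2, 3, 5, 7, 11, 13, 17, 19, 29, 43, ∞}.
(a,b)_17: α=1, u≡1; β=1, v≡9 (mod 17); (1|17)=+1, (9|17)=+1; sign (−1)^0·+1^1·+1^1 = +1.
(a,b)_43: α=1, u≡20; β=1, v≡23 (mod 43); (20|43)=-1, (23|43)=+1; sign (−1)^1·-1^1·+1^1 = +1.
(a,b)_5: α=4, u≡1; β=5, v≡2 (mod 5); (1|5)=+1, (2|5)=-1; sign (−1)^0·+1^5·-1^4 = +1.
(a,b)_∞: sgn(296786)=+, sgn(-4031837810)=−, so +1.
(a,b)_13: α=2, u≡3; β=1, v≡6 (mod 13); (3|13)=+1, (6|13)=-1; sign (−1)^0·+1^1·-1^2 = +1.
(a,b)_29: α=1, u≡19; β=1, v≡3 (mod 29); (19|29)=-1, (3|29)=-1; sign (−1)^0·-1^1·-1^1 = +1.
(a,b)_7: α=1, u≡6; β=1, v≡5 (mod 7); (6|7)=-1, (5|7)=-1; sign (−1)^1·-1^1·-1^1 = -1.
(a,b)_11: α=2, u≡2; β=1, v≡5 (mod 11); (2|11)=-1, (5|11)=+1; sign (−1)^0·-1^1·+1^2 = -1.
(a,b)_3: α=-6, u≡2; β=-4, v≡1 (mod 3); (2|3)=-1, (1|3)=+1; sign (−1)^0·-1^-4·+1^-6 = +1.
(a,b)_19: α=2, u≡11; β=1, v≡11 (mod 19); (11|19)=+1, (11|19)=+1; sign (−1)^0·+1^1·+1^2 = +1.
(a,b)_2: α=-3, β=-1; u≡1, v≡7 (mod 8); ε(u)ε(v)=0·1, αω(v)=-3·0, βω(u)=-1·0; sum ≡ 0  ⇒  +1.
|Ram(296786, -4031837810)| = 2, even; anisotropic at {7, 11}.

[7, 11]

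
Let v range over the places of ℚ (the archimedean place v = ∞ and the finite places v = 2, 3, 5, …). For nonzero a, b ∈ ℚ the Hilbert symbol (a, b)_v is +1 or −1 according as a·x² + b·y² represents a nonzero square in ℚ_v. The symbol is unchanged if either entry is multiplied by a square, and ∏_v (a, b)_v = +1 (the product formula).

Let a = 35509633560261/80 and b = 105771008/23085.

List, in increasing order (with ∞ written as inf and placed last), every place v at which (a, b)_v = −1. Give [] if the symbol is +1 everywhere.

Mod squares: a ≡ 128945, b ≡ 150195. Check v ∈ {∞, 2, 3, 5, 7, 17, 19, 31, 37, 41}.
v=3: a=3^4·(≡2), b=3^-5·(≡1) mod 3; (2|3)=-1, (1|3)=+1; (−1)^{4·-5·1}·(-1)^-5·(+1)^4 = -1.
v=37: a=37^1·(≡21), b=37^0·(≡26) mod 37; (21|37)=+1, (26|37)=+1; (−1)^{1·0·18}·(+1)^0·(+1)^1 = +1.
v=31: a=31^2·(≡7), b=31^1·(≡14) mod 31; (7|31)=+1, (14|31)=+1; (−1)^{2·1·15}·(+1)^1·(+1)^2 = +1.
v=19: a=19^2·(≡5), b=19^-1·(≡16) mod 19; (5|19)=+1, (16|19)=+1; (−1)^{2·-1·9}·(+1)^-1·(+1)^2 = +1.
v=5: a=5^-1·(≡1), b=5^-1·(≡4) mod 5; (1|5)=+1, (4|5)=+1; (−1)^{-1·-1·2}·(+1)^-1·(+1)^-1 = +1.
v=41: a=41^1·(≡13), b=41^0·(≡14) mod 41; (13|41)=-1, (14|41)=-1; (−1)^{1·0·20}·(-1)^0·(-1)^1 = -1.
v=∞: 128945 > 0 and 150195 > 0  ⇒  (a,b)_∞ = +1.
v=7: a=7^2·(≡6), b=7^2·(≡5) mod 7; (6|7)=-1, (5|7)=-1; (−1)^{2·2·3}·(-1)^2·(-1)^2 = +1.
v=17: a=17^1·(≡11), b=17^1·(≡6) mod 17; (11|17)=-1, (6|17)=-1; (−1)^{1·1·8}·(-1)^1·(-1)^1 = +1.
v=2: v_2(a)=-4, v_2(b)=12; units ≡ 1, 3 (mod 8); ε·ε+αω+βω = 0·1+-4·1+12·0 ≡ 0  ⇒  (a,b)_2 = +1.
Ram(128945, 150195) = {3, 41}; no ℚ_3-point on the conic.

[3, 41]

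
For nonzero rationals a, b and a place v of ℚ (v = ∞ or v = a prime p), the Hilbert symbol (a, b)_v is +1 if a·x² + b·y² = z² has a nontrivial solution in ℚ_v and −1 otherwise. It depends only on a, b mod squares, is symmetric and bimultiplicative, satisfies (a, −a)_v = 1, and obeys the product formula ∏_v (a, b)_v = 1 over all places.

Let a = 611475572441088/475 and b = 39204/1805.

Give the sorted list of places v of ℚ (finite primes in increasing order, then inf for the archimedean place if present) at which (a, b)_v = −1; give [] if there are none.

Mod squares: a ≡ 57, b ≡ 5. Check v ∈ {∞, 2, 3, 5, 11, 17, 19}.
v=∞: 57 > 0 and 5 > 0  ⇒  (a,b)_∞ = +1.
v=2: v_2(a)=14, v_2(b)=2; units ≡ 1, 5 (mod 8); ε·ε+αω+βω = 0·0+14·1+2·0 ≡ 0  ⇒  (a,b)_2 = +1.
v=3: a=3^17·(≡1), b=3^4·(≡2) mod 3; (1|3)=+1, (2|3)=-1; (−1)^{17·4·1}·(+1)^4·(-1)^17 = -1.
v=11: a=11^0·(≡7), b=11^2·(≡5) mod 11; (7|11)=-1, (5|11)=+1; (−1)^{0·2·5}·(-1)^2·(+1)^0 = +1.
v=5: a=5^-2·(≡2), b=5^-1·(≡4) mod 5; (2|5)=-1, (4|5)=+1; (−1)^{-2·-1·2}·(-1)^-1·(+1)^-2 = -1.
v=17: a=17^2·(≡12), b=17^0·(≡12) mod 17; (12|17)=-1, (12|17)=-1; (−1)^{2·0·8}·(-1)^0·(-1)^2 = +1.
v=19: a=19^-1·(≡14), b=19^-2·(≡9) mod 19; (14|19)=-1, (9|19)=+1; (−1)^{-1·-2·9}·(-1)^-2·(+1)^-1 = +1.
(57, 5 / ℚ) ramifies at {3, 5}: a division algebra.

[3, 5]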